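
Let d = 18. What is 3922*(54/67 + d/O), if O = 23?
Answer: 9601056/1541 ≈ 6230.4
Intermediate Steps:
3922*(54/67 + d/O) = 3922*(54/67 + 18/23) = 3922*(2448/1541) = 9601056/1541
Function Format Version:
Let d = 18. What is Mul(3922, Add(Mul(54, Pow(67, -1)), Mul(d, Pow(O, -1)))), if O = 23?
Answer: Rational(9601056, 1541) ≈ 6230.4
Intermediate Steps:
Mul(3922, Add(Mul(54, Pow(67, -1)), Mul(d, Pow(O, -1)))) = Mul(3922, Add(Mul(54, Pow(67, -1)), Mul(18, Pow(23, -1)))) = Mul(3922, Add(Mul(54, Rational(1, 67)), Mul(18, Rational(1, 23)))) = Mul(3922, Add(Rational(54, 67), Rational(18, 23))) = Mul(3922, Rational(2448, 1541)) = Rational(9601056, 1541)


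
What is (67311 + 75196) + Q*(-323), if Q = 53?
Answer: 125388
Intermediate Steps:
(67311 + 75196) + Q*(-323) = (67311 + 75196) + 53*(-323) = 142507 - 17119 = 125388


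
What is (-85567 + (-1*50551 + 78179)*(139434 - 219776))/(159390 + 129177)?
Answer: -739924781/96189 ≈ -7692.4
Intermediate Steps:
(-85567 + (-1*50551 + 78179)*(139434 - 219776))/(159390 + 129177) = (-85567 + (-50551 + 78179)*(-80342))/288567 = (-85567 + 27628*(-80342))*(1/288567) = (-85567 - 2219688776)*(1/288567) = -2219774343*1/288567 = -739924781/96189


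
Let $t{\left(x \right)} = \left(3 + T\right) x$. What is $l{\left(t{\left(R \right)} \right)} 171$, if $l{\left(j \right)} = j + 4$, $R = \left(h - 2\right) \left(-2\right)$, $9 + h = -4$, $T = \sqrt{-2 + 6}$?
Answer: $26334$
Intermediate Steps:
$T = 2$ ($T = \sqrt{4} = 2$)
$h = -13$ ($h = -9 - 4 = -13$)
$R = 30$ ($R = \left(-13 - 2\right) \left(-2\right) = \left(-15\right) \left(-2\right) = 30$)
$t{\left(x \right)} = 5 x$ ($t{\left(x \right)} = \left(3 + 2\right) x = 5 x$)
$l{\left(j \right)} = 4 + j$
$l{\left(t{\left(R \right)} \right)} 171 = \left(4 + 5 \cdot 30\right) 171 = \left(4 + 150\right) 171 = 154 \cdot 171 = 26334$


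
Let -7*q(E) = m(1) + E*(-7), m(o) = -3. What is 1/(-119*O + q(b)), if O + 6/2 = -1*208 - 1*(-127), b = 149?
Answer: 7/71018 ≈ 9.8567e-5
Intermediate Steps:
q(E) = 3/7 + E (q(E) = -(-3 + E*(-7))/7 = -(-3 - 7*E)/7 = 3/7 + E)
O = -84 (O = -3 + (-1*208 - 1*(-127)) = -3 + (-208 + 127) = -3 - 81 = -84)
1/(-119*O + q(b)) = 1/(-119*(-84) + (3/7 + 149)) = 1/(9996 + 1046/7) = 1/(71018/7) = 7/71018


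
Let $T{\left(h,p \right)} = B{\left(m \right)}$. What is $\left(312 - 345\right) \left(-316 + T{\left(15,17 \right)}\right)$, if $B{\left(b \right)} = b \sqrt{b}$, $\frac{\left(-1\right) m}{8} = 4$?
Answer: $10428 + 4224 i \sqrt{2} \approx 10428.0 + 5973.6 i$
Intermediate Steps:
$m = -32$ ($m = \left(-8\right) 4 = -32$)
$B{\left(b \right)} = b^{\frac{3}{2}}$
$T{\left(h,p \right)} = - 128 i \sqrt{2}$ ($T{\left(h,p \right)} = \left(-32\right)^{\frac{3}{2}} = - 128 i \sqrt{2}$)
$\left(312 - 345\right) \left(-316 + T{\left(15,17 \right)}\right) = \left(312 - 345\right) \left(-316 - 128 i \sqrt{2}\right) = - 33 \left(-316 - 128 i \sqrt{2}\right) = 10428 + 4224 i \sqrt{2}$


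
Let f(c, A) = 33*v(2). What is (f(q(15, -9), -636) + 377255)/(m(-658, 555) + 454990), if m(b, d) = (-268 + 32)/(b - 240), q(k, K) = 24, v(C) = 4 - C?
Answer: 169417129/204290628 ≈ 0.82929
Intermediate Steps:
m(b, d) = -236/(-240 + b)
f(c, A) = 66 (f(c, A) = 33*(4 - 1*2) = 33*(4 - 2) = 33*2 = 66)
(f(q(15, -9), -636) + 377255)/(m(-658, 555) + 454990) = (66 + 377255)/(-236/(-240 - 658) + 454990) = 377321/(-236/(-898) + 454990) = 377321/(-236*(-1/898) + 454990) = 377321/(118/449 + 454990) = 377321/(204290628/449) = 377321*(449/204290628) = 169417129/204290628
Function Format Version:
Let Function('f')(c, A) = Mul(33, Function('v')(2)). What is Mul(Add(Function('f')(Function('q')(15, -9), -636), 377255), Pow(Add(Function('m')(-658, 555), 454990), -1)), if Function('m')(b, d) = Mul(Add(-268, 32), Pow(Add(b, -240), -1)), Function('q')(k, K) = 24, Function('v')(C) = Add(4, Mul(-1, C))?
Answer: Rational(169417129, 204290628) ≈ 0.82929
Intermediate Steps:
Function('m')(b, d) = Mul(-236, Pow(Add(-240, b), -1))
Function('f')(c, A) = 66 (Function('f')(c, A) = Mul(33, Add(4, Mul(-1, 2))) = Mul(33, Add(4, -2)) = Mul(33, 2) = 66)
Mul(Add(Function('f')(Function('q')(15, -9), -636), 377255), Pow(Add(Function('m')(-658, 555), 454990), -1)) = Mul(Add(66, 377255), Pow(Add(Mul(-236, Pow(Add(-240, -658), -1)), 454990), -1)) = Mul(377321, Pow(Add(Mul(-236, Pow(-898, -1)), 454990), -1)) = Mul(377321, Pow(Add(Mul(-236, Rational(-1, 898)), 454990), -1)) = Mul(377321, Pow(Add(Rational(118, 449), 454990), -1)) = Mul(377321, Pow(Rational(204290628, 449), -1)) = Mul(377321, Rational(449, 204290628)) = Rational(169417129, 204290628)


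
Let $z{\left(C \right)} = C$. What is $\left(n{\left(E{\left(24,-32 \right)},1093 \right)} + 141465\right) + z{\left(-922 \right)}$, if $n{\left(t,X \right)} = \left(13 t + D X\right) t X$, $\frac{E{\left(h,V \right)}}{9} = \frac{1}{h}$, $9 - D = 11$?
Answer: $- \frac{48220519}{64} \approx -7.5345 \cdot 10^{5}$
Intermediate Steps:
$D = -2$ ($D = 9 - 11 = -2$)
$E{\left(h,V \right)} = \frac{9}{h}$
$n{\left(t,X \right)} = X t \left(- 2 X + 13 t\right)$ ($n{\left(t,X \right)} = \left(13 t - 2 X\right) t X = \left(- 2 X + 13 t\right) t X = t \left(- 2 X + 13 t\right) X = X t \left(- 2 X + 13 t\right)$)
$\left(n{\left(E{\left(24,-32 \right)},1093 \right)} + 141465\right) + z{\left(-922 \right)} = \left(1093 \cdot \frac{9}{24} \left(\left(-2\right) 1093 + 13 \cdot \frac{9}{24}\right) + 141465\right) - 922 = \left(1093 \cdot 9 \cdot \frac{1}{24} \left(-2186 + 13 \cdot 9 \cdot \frac{1}{24}\right) + 141465\right) - 922 = \left(1093 \cdot \frac{3}{8} \left(-2186 + 13 \cdot \frac{3}{8}\right) + 141465\right) - 922 = \left(1093 \cdot \frac{3}{8} \left(-2186 + \frac{39}{8}\right) + 141465\right) - 922 = \left(1093 \cdot \frac{3}{8} \left(- \frac{17449}{8}\right) + 141465\right) - 922 = \left(- \frac{57215271}{64} + 141465\right) - 922 = - \frac{48161511}{64} - 922 = - \frac{48220519}{64}$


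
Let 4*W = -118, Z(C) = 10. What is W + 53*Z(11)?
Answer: 1001/2 ≈ 500.50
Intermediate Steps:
W = -59/2 (W = (¼)*(-118) = -59/2 ≈ -29.500)
W + 53*Z(11) = -59/2 + 53*10 = -59/2 + 530 = 1001/2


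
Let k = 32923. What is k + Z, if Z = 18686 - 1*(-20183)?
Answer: 71792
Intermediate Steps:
Z = 38869 (Z = 18686 + 20183 = 38869)
k + Z = 32923 + 38869 = 71792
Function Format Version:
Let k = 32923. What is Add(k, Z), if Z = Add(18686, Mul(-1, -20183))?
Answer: 71792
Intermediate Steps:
Z = 38869 (Z = Add(18686, 20183) = 38869)
Add(k, Z) = Add(32923, 38869) = 71792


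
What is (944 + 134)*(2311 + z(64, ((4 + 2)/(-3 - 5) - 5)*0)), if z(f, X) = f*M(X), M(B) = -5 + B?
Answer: 2146298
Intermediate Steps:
z(f, X) = f*(-5 + X)
(944 + 134)*(2311 + z(64, ((4 + 2)/(-3 - 5) - 5)*0)) = (944 + 134)*(2311 + 64*(-5 + ((4 + 2)/(-3 - 5) - 5)*0)) = 1078*(2311 + 64*(-5 + (6/(-8) - 5)*0)) = 1078*(2311 + 64*(-5 + (6*(-1/8) - 5)*0)) = 1078*(2311 + 64*(-5 + (-3/4 - 5)*0)) = 1078*(2311 + 64*(-5 - 23/4*0)) = 1078*(2311 + 64*(-5 + 0)) = 1078*(2311 + 64*(-5)) = 1078*(2311 - 320) = 1078*1991 = 2146298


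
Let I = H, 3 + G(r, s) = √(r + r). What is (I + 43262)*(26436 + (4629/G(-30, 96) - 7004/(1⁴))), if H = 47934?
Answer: 40336629172/23 - 281430856*I*√15/23 ≈ 1.7538e+9 - 4.739e+7*I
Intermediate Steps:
G(r, s) = -3 + √2*√r (G(r, s) = -3 + √(r + r) = -3 + √(2*r) = -3 + √2*√r)
I = 47934
(I + 43262)*(26436 + (4629/G(-30, 96) - 7004/(1⁴))) = (47934 + 43262)*(26436 + (4629/(-3 + √2*√(-30)) - 7004/(1⁴))) = 91196*(26436 + (4629/(-3 + √2*(I*√30)) - 7004/1)) = 91196*(26436 + (4629/(-3 + 2*I*√15) - 7004*1)) = 91196*(26436 + (4629/(-3 + 2*I*√15) - 7004)) = 91196*(26436 + (-7004 + 4629/(-3 + 2*I*√15))) = 91196*(19432 + 4629/(-3 + 2*I*√15)) = 1772120672 + 422146284/(-3 + 2*I*√15)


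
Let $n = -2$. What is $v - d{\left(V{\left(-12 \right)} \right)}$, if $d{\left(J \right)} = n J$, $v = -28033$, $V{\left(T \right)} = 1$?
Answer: $-28031$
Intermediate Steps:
$d{\left(J \right)} = - 2 J$
$v - d{\left(V{\left(-12 \right)} \right)} = -28033 - \left(-2\right) 1 = -28033 - -2 = -28033 + 2 = -28031$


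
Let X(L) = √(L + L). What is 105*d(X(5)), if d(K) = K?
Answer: 105*√10 ≈ 332.04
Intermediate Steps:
X(L) = √2*√L (X(L) = √(2*L) = √2*√L)
105*d(X(5)) = 105*(√2*√5) = 105*√10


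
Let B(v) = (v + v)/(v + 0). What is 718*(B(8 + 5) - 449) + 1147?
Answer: -319799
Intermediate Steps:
B(v) = 2 (B(v) = (2*v)/v = 2)
718*(B(8 + 5) - 449) + 1147 = 718*(2 - 449) + 1147 = 718*(-447) + 1147 = -320946 + 1147 = -319799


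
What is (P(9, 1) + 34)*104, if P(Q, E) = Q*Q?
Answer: 11960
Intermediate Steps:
P(Q, E) = Q²
(P(9, 1) + 34)*104 = (9² + 34)*104 = (81 + 34)*104 = 115*104 = 11960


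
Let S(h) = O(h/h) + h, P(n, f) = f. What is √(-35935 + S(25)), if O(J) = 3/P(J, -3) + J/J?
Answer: 3*I*√3990 ≈ 189.5*I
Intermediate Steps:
O(J) = 0 (O(J) = 3/(-3) + J/J = 3*(-⅓) + 1 = -1 + 1 = 0)
S(h) = h (S(h) = 0 + h = h)
√(-35935 + S(25)) = √(-35935 + 25) = √(-35910) = 3*I*√3990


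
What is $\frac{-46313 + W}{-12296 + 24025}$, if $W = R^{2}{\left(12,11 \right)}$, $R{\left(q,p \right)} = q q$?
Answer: $- \frac{25577}{11729} \approx -2.1807$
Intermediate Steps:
$R{\left(q,p \right)} = q^{2}$
$W = 20736$ ($W = \left(12^{2}\right)^{2} = 144^{2} = 20736$)
$\frac{-46313 + W}{-12296 + 24025} = \frac{-46313 + 20736}{-12296 + 24025} = - \frac{25577}{11729}$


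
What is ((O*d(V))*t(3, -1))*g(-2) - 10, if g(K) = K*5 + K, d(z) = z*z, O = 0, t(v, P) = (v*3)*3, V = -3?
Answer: -10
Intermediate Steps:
t(v, P) = 9*v (t(v, P) = (3*v)*3 = 9*v)
d(z) = z²
g(K) = 6*K (g(K) = 5*K + K = 6*K)
((O*d(V))*t(3, -1))*g(-2) - 10 = ((0*(-3)²)*(9*3))*(6*(-2)) - 10 = ((0*9)*27)*(-12) - 10 = (0*27)*(-12) - 10 = 0*(-12) - 10 = 0 - 10 = -10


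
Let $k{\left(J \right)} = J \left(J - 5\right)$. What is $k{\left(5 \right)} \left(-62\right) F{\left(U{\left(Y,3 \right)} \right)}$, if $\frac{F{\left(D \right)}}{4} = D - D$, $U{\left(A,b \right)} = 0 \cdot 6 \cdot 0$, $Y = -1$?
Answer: $0$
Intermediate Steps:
$U{\left(A,b \right)} = 0$ ($U{\left(A,b \right)} = 0 \cdot 0 = 0$)
$k{\left(J \right)} = J \left(-5 + J\right)$
$F{\left(D \right)} = 0$ ($F{\left(D \right)} = 4 \left(D - D\right) = 4 \cdot 0 = 0$)
$k{\left(5 \right)} \left(-62\right) F{\left(U{\left(Y,3 \right)} \right)} = 5 \left(-5 + 5\right) \left(-62\right) 0 = 5 \cdot 0 \left(-62\right) 0 = 0 \left(-62\right) 0 = 0 \cdot 0 = 0$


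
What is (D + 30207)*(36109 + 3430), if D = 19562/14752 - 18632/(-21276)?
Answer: 46861461558178745/39232944 ≈ 1.1944e+9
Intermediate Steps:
D = 86382547/39232944 (D = 19562*(1/14752) - 18632*(-1/21276) = 9781/7376 + 4658/5319 = 86382547/39232944 ≈ 2.2018)
(D + 30207)*(36109 + 3430) = (86382547/39232944 + 30207)*(36109 + 3430) = (1185195921955/39232944)*39539 = 46861461558178745/39232944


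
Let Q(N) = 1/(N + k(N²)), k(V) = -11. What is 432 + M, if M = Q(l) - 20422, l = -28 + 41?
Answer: -39979/2 ≈ -19990.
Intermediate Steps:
l = 13
Q(N) = 1/(-11 + N) (Q(N) = 1/(N - 11) = 1/(-11 + N))
M = -40843/2 (M = 1/(-11 + 13) - 20422 = 1/2 - 20422 = ½ - 20422 = -40843/2 ≈ -20422.)
432 + M = 432 - 40843/2 = -39979/2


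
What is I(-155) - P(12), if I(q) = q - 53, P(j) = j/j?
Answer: -209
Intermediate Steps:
P(j) = 1
I(q) = -53 + q
I(-155) - P(12) = (-53 - 155) - 1*1 = -208 - 1 = -209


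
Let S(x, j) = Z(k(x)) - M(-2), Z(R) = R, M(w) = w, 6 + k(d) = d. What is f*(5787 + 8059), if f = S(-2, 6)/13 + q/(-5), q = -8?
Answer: 1024604/65 ≈ 15763.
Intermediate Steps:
k(d) = -6 + d
S(x, j) = -4 + x (S(x, j) = (-6 + x) - 1*(-2) = (-6 + x) + 2 = -4 + x)
f = 74/65 (f = (-4 - 2)/13 - 8/(-5) = -6*1/13 - 8*(-⅕) = -6/13 + 8/5 = 74/65 ≈ 1.1385)
f*(5787 + 8059) = 74*(5787 + 8059)/65 = (74/65)*13846 = 1024604/65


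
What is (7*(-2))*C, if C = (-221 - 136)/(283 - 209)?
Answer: 2499/37 ≈ 67.541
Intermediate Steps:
C = -357/74 ≈ -4.8243
(7*(-2))*C = (7*(-2))*(-357/74) = -14*(-357/74) = 2499/37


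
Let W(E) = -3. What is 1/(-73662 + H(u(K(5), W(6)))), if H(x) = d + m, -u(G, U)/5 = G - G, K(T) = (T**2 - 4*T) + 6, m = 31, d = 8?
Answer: -1/73623 ≈ -1.3583e-5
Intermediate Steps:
K(T) = 6 + T**2 - 4*T
u(G, U) = 0 (u(G, U) = -5*(G - G) = -5*0 = 0)
H(x) = 39 (H(x) = 8 + 31 = 39)
1/(-73662 + H(u(K(5), W(6)))) = 1/(-73662 + 39) = 1/(-73623) = -1/73623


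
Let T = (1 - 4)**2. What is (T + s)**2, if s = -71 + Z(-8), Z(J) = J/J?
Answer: 3721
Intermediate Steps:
Z(J) = 1
s = -70 (s = -71 + 1 = -70)
T = 9 (T = (-3)**2 = 9)
(T + s)**2 = (9 - 70)**2 = (-61)**2 = 3721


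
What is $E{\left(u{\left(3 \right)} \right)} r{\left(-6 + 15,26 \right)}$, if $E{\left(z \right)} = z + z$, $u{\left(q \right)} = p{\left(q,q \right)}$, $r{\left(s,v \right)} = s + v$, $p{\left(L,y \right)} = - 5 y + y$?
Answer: $-840$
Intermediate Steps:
$p{\left(L,y \right)} = - 4 y$
$u{\left(q \right)} = - 4 q$
$E{\left(z \right)} = 2 z$
$E{\left(u{\left(3 \right)} \right)} r{\left(-6 + 15,26 \right)} = 2 \left(\left(-4\right) 3\right) \left(\left(-6 + 15\right) + 26\right) = 2 \left(-12\right) \left(9 + 26\right) = \left(-24\right) 35 = -840$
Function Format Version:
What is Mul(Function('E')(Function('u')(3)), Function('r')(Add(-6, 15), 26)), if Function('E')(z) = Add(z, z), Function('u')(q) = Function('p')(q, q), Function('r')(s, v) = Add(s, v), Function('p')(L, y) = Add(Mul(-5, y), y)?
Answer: -840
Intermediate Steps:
Function('p')(L, y) = Mul(-4, y)
Function('u')(q) = Mul(-4, q)
Function('E')(z) = Mul(2, z)
Mul(Function('E')(Function('u')(3)), Function('r')(Add(-6, 15), 26)) = Mul(Mul(2, Mul(-4, 3)), Add(Add(-6, 15), 26)) = Mul(Mul(2, -12), Add(9, 26)) = Mul(-24, 35) = -840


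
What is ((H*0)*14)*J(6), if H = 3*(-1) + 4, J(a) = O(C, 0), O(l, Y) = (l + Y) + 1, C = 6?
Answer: 0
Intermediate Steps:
O(l, Y) = 1 + Y + l (O(l, Y) = (Y + l) + 1 = 1 + Y + l)
J(a) = 7 (J(a) = 1 + 0 + 6 = 7)
H = 1 (H = -3 + 4 = 1)
((H*0)*14)*J(6) = ((1*0)*14)*7 = (0*14)*7 = 0*7 = 0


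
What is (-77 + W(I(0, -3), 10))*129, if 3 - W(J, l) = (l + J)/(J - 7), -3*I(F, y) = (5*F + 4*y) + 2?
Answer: -99846/11 ≈ -9076.9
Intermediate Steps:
I(F, y) = -⅔ - 5*F/3 - 4*y/3 (I(F, y) = -((5*F + 4*y) + 2)/3 = -((4*y + 5*F) + 2)/3 = -(2 + 4*y + 5*F)/3 = -⅔ - 5*F/3 - 4*y/3)
W(J, l) = 3 - (J + l)/(-7 + J) (W(J, l) = 3 - (l + J)/(J - 7) = 3 - (J + l)/(-7 + J))
(-77 + W(I(0, -3), 10))*129 = (-77 + (-21 - 1*10 + 2*(-⅔ - 5/3*0 - 4/3*(-3)))/(-7 + (-⅔ - 5/3*0 - 4/3*(-3))))*129 = (-77 + (-21 - 10 + 2*(-⅔ + 0 + 4))/(-7 + (-⅔ + 0 + 4)))*129 = (-77 + (-21 - 10 + 2*(10/3))/(-7 + 10/3))*129 = (-77 + (-21 - 10 + 20/3)/(-11/3))*129 = (-77 - 3/11*(-73/3))*129 = (-77 + 73/11)*129 = -774/11*129 = -99846/11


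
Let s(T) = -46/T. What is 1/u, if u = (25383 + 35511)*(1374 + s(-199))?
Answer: 1/83682432 ≈ 1.1950e-8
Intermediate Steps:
u = 83682432 (u = (25383 + 35511)*(1374 - 46/(-199)) = 60894*(1374 - 46*(-1/199)) = 60894*(1374 + 46/199) = 60894*(273472/199) = 83682432)
1/u = 1/83682432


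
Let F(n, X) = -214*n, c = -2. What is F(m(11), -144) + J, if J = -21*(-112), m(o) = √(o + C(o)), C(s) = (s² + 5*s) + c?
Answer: 2352 - 214*√185 ≈ -558.71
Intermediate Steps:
C(s) = -2 + s² + 5*s (C(s) = (s² + 5*s) - 2 = -2 + s² + 5*s)
m(o) = √(-2 + o² + 6*o) (m(o) = √(o + (-2 + o² + 5*o)) = √(-2 + o² + 6*o))
J = 2352
F(m(11), -144) + J = -214*√(-2 + 11² + 6*11) + 2352 = -214*√(-2 + 121 + 66) + 2352 = -214*√185 + 2352 = 2352 - 214*√185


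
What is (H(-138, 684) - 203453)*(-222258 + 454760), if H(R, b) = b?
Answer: -47144198038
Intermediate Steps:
(H(-138, 684) - 203453)*(-222258 + 454760) = (684 - 203453)*(-222258 + 454760) = -202769*232502 = -47144198038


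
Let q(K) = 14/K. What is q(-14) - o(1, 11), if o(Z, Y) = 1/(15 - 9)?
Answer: -7/6 ≈ -1.1667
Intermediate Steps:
o(Z, Y) = 1/6
q(-14) - o(1, 11) = 14/(-14) - 1*1/6 = 14*(-1/14) - 1/6 = -1 - 1/6 = -7/6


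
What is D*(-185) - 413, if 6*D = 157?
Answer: -31523/6 ≈ -5253.8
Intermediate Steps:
D = 157/6 (D = (1/6)*157 = 157/6 ≈ 26.167)
D*(-185) - 413 = (157/6)*(-185) - 413 = -29045/6 - 413 = -31523/6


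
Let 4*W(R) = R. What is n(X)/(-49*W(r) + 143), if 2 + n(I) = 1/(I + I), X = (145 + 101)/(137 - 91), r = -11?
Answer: -938/136653 ≈ -0.0068641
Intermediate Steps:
W(R) = R/4
X = 123/23 (X = 246/46 = 246*(1/46) = 123/23 ≈ 5.3478)
n(I) = -2 + 1/(2*I) (n(I) = -2 + 1/(I + I) = -2 + 1/(2*I))
n(X)/(-49*W(r) + 143) = (-2 + 1/(2*(123/23)))/(-49*(-11)/4 + 143) = (-2 + (½)*(23/123))/(-49*(-11/4) + 143) = (-2 + 23/246)/(539/4 + 143) = -469/(246*1111/4) = -469/246*4/1111 = -938/136653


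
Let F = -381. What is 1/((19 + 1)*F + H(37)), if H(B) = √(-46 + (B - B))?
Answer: -3810/29032223 - I*√46/58064446 ≈ -0.00013123 - 1.1681e-7*I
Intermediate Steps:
H(B) = I*√46 (H(B) = √(-46 + 0) = √(-46) = I*√46)
1/((19 + 1)*F + H(37)) = 1/((19 + 1)*(-381) + I*√46) = 1/(20*(-381) + I*√46) = 1/(-7620 + I*√46)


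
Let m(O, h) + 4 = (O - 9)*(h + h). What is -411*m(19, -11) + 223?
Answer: 92287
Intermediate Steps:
m(O, h) = -4 + 2*h*(-9 + O) (m(O, h) = -4 + (O - 9)*(h + h) = -4 + (-9 + O)*(2*h) = -4 + 2*h*(-9 + O))
-411*m(19, -11) + 223 = -411*(-4 - 18*(-11) + 2*19*(-11)) + 223 = -411*(-4 + 198 - 418) + 223 = -411*(-224) + 223 = 92064 + 223 = 92287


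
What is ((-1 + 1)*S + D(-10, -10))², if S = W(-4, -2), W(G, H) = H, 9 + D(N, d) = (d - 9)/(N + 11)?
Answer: 784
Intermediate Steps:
D(N, d) = -9 + (-9 + d)/(11 + N) (D(N, d) = -9 + (d - 9)/(N + 11) = -9 + (-9 + d)/(11 + N))
S = -2
((-1 + 1)*S + D(-10, -10))² = ((-1 + 1)*(-2) + (-108 - 10 - 9*(-10))/(11 - 10))² = (0*(-2) + (-108 - 10 + 90)/1)² = (0 + 1*(-28))² = (0 - 28)² = (-28)² = 784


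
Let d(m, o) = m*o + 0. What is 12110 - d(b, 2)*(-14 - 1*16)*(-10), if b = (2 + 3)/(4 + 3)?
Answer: 81770/7 ≈ 11681.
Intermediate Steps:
b = 5/7 ≈ 0.71429
d(m, o) = m*o
12110 - d(b, 2)*(-14 - 1*16)*(-10) = 12110 - ((5/7)*2)*(-14 - 1*16)*(-10) = 12110 - 10*(-14 - 16)/7*(-10) = 12110 - (10/7)*(-30)*(-10) = 12110 - (-300)*(-10)/7 = 12110 - 1*3000/7 = 12110 - 3000/7 = 81770/7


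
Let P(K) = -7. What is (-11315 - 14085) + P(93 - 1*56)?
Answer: -25407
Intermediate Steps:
(-11315 - 14085) + P(93 - 1*56) = (-11315 - 14085) - 7 = -25400 - 7 = -25407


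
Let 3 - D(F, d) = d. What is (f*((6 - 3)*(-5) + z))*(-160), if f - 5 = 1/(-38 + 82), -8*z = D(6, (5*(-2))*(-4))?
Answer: 91715/11 ≈ 8337.7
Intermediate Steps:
D(F, d) = 3 - d
z = 37/8 (z = -(3 - 5*(-2)*(-4))/8 = -(3 - (-10)*(-4))/8 = -(3 - 1*40)/8 = -(3 - 40)/8 = -⅛*(-37) = 37/8 ≈ 4.6250)
f = 221/44 (f = 5 + 1/(-38 + 82) = 5 + 1/44 = 221/44 ≈ 5.0227)
(f*((6 - 3)*(-5) + z))*(-160) = (221*((6 - 3)*(-5) + 37/8)/44)*(-160) = (221*(3*(-5) + 37/8)/44)*(-160) = (221*(-15 + 37/8)/44)*(-160) = ((221/44)*(-83/8))*(-160) = -18343/352*(-160) = 91715/11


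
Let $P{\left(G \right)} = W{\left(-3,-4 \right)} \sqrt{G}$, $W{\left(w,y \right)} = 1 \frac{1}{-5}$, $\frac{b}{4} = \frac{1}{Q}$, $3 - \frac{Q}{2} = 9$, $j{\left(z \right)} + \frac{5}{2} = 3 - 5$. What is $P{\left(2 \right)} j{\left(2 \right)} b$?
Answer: $- \frac{3 \sqrt{2}}{10} \approx -0.42426$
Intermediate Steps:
$j{\left(z \right)} = - \frac{9}{2}$ ($j{\left(z \right)} = - \frac{5}{2} + \left(3 - 5\right) = - \frac{5}{2} - 2 = - \frac{9}{2}$)
$Q = -12$ ($Q = 6 - 18 = -12$)
$b = - \frac{1}{3}$ ($b = \frac{4}{-12} = 4 \left(- \frac{1}{12}\right) = - \frac{1}{3} \approx -0.33333$)
$W{\left(w,y \right)} = - \frac{1}{5}$ ($W{\left(w,y \right)} = 1 \left(- \frac{1}{5}\right) = - \frac{1}{5}$)
$P{\left(G \right)} = - \frac{\sqrt{G}}{5}$
$P{\left(2 \right)} j{\left(2 \right)} b = - \frac{\sqrt{2}}{5} \left(- \frac{9}{2}\right) \left(- \frac{1}{3}\right) = \frac{9 \sqrt{2}}{10} \left(- \frac{1}{3}\right) = - \frac{3 \sqrt{2}}{10}$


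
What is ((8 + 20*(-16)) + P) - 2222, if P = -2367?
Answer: -4901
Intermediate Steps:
((8 + 20*(-16)) + P) - 2222 = ((8 + 20*(-16)) - 2367) - 2222 = ((8 - 320) - 2367) - 2222 = (-312 - 2367) - 2222 = -2679 - 2222 = -4901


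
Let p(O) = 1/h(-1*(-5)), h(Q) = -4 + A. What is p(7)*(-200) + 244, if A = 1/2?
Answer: 2108/7 ≈ 301.14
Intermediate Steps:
A = 1/2 ≈ 0.50000
h(Q) = -7/2 (h(Q) = -4 + 1/2 = -7/2)
p(O) = -2/7 (p(O) = 1/(-7/2) = -2/7)
p(7)*(-200) + 244 = -2/7*(-200) + 244 = 400/7 + 244 = 2108/7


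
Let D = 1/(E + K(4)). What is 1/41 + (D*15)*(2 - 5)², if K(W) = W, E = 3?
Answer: 5542/287 ≈ 19.310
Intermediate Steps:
D = ⅐ (D = 1/(3 + 4) = 1/7 = ⅐ ≈ 0.14286)
1/41 + (D*15)*(2 - 5)² = 1/41 + ((⅐)*15)*(2 - 5)² = 1/41 + (15/7)*(-3)² = 1/41 + (15/7)*9 = 1/41 + 135/7 = 5542/287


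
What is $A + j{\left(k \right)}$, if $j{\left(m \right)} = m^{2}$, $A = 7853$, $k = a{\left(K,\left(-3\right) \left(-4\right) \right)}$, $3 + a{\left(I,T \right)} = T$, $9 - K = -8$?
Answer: $7934$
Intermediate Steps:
$K = 17$ ($K = 9 - -8 = 9 + 8 = 17$)
$a{\left(I,T \right)} = -3 + T$
$k = 9$ ($k = -3 - -12 = -3 + 12 = 9$)
$A + j{\left(k \right)} = 7853 + 9^{2} = 7853 + 81 = 7934$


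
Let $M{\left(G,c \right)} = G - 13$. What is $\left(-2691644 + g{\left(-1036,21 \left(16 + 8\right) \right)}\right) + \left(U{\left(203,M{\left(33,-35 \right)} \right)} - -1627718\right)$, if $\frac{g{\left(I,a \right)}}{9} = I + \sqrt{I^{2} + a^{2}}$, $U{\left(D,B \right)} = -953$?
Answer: $-1074203 + 252 \sqrt{1693} \approx -1.0638 \cdot 10^{6}$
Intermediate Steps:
$M{\left(G,c \right)} = -13 + G$ ($M{\left(G,c \right)} = G - 13 = -13 + G$)
$g{\left(I,a \right)} = 9 I + 9 \sqrt{I^{2} + a^{2}}$ ($g{\left(I,a \right)} = 9 \left(I + \sqrt{I^{2} + a^{2}}\right) = 9 I + 9 \sqrt{I^{2} + a^{2}}$)
$\left(-2691644 + g{\left(-1036,21 \left(16 + 8\right) \right)}\right) + \left(U{\left(203,M{\left(33,-35 \right)} \right)} - -1627718\right) = \left(-2691644 + \left(9 \left(-1036\right) + 9 \sqrt{\left(-1036\right)^{2} + \left(21 \left(16 + 8\right)\right)^{2}}\right)\right) - -1626765 = \left(-2691644 - \left(9324 - 9 \sqrt{1073296 + \left(21 \cdot 24\right)^{2}}\right)\right) + \left(-953 + 1627718\right) = \left(-2691644 - \left(9324 - 9 \sqrt{1073296 + 504^{2}}\right)\right) + 1626765 = \left(-2691644 - \left(9324 - 9 \sqrt{1073296 + 254016}\right)\right) + 1626765 = \left(-2691644 - \left(9324 - 9 \sqrt{1327312}\right)\right) + 1626765 = \left(-2691644 - \left(9324 - 9 \cdot 28 \sqrt{1693}\right)\right) + 1626765 = \left(-2691644 - \left(9324 - 252 \sqrt{1693}\right)\right) + 1626765 = \left(-2700968 + 252 \sqrt{1693}\right) + 1626765 = -1074203 + 252 \sqrt{1693}$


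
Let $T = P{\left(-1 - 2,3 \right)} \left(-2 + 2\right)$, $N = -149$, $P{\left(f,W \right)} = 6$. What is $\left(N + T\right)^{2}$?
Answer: $22201$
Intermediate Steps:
$T = 0$ ($T = 6 \left(-2 + 2\right) = 6 \cdot 0 = 0$)
$\left(N + T\right)^{2} = \left(-149 + 0\right)^{2} = \left(-149\right)^{2} = 22201$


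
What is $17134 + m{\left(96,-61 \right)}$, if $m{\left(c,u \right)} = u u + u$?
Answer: $20794$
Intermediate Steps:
$m{\left(c,u \right)} = u + u^{2}$ ($m{\left(c,u \right)} = u^{2} + u = u + u^{2}$)
$17134 + m{\left(96,-61 \right)} = 17134 - 61 \left(1 - 61\right) = 17134 - -3660 = 17134 + 3660 = 20794$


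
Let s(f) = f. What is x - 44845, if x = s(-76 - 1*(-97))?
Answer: -44824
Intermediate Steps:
x = 21 (x = -76 - 1*(-97) = -76 + 97 = 21)
x - 44845 = 21 - 44845 = -44824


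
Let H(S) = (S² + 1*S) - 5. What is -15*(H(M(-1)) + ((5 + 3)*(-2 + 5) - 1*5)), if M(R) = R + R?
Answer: -240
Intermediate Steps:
M(R) = 2*R
H(S) = -5 + S + S² (H(S) = (S² + S) - 5 = (S + S²) - 5 = -5 + S + S²)
-15*(H(M(-1)) + ((5 + 3)*(-2 + 5) - 1*5)) = -15*((-5 + 2*(-1) + (2*(-1))²) + ((5 + 3)*(-2 + 5) - 1*5)) = -15*((-5 - 2 + (-2)²) + (8*3 - 5)) = -15*((-5 - 2 + 4) + (24 - 5)) = -15*(-3 + 19) = -15*16 = -240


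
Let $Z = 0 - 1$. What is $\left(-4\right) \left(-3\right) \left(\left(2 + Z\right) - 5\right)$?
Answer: $-48$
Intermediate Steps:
$Z = -1$
$\left(-4\right) \left(-3\right) \left(\left(2 + Z\right) - 5\right) = \left(-4\right) \left(-3\right) \left(\left(2 - 1\right) - 5\right) = 12 \left(1 - 5\right) = 12 \left(-4\right) = -48$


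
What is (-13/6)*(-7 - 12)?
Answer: 247/6 ≈ 41.167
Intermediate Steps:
(-13/6)*(-7 - 12) = -13*1/6*(-19) = -13/6*(-19) = 247/6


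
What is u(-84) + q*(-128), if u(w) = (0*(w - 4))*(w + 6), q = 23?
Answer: -2944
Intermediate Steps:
u(w) = 0 (u(w) = (0*(-4 + w))*(6 + w) = 0*(6 + w) = 0)
u(-84) + q*(-128) = 0 + 23*(-128) = 0 - 2944 = -2944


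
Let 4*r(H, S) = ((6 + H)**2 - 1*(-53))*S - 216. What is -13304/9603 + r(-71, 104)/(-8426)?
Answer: -53622883/3677949 ≈ -14.580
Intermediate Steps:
r(H, S) = -54 + S*(53 + (6 + H)**2)/4 (r(H, S) = (((6 + H)**2 - 1*(-53))*S - 216)/4 = (((6 + H)**2 + 53)*S - 216)/4 = ((53 + (6 + H)**2)*S - 216)/4 = (S*(53 + (6 + H)**2) - 216)/4 = (-216 + S*(53 + (6 + H)**2))/4 = -54 + S*(53 + (6 + H)**2)/4)
-13304/9603 + r(-71, 104)/(-8426) = -13304/9603 + (-54 + (53/4)*104 + (1/4)*104*(6 - 71)**2)/(-8426) = -13304*1/9603 + (-54 + 1378 + (1/4)*104*(-65)**2)*(-1/8426) = -13304/9603 + (-54 + 1378 + (1/4)*104*4225)*(-1/8426) = -13304/9603 + (-54 + 1378 + 109850)*(-1/8426) = -13304/9603 + 111174*(-1/8426) = -13304/9603 - 55587/4213 = -53622883/3677949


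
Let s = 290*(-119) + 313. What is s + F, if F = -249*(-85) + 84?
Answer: -12948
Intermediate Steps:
s = -34197 (s = -34510 + 313 = -34197)
F = 21249 (F = 21165 + 84 = 21249)
s + F = -34197 + 21249 = -12948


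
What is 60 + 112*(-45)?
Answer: -4980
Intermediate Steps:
60 + 112*(-45) = 60 - 5040 = -4980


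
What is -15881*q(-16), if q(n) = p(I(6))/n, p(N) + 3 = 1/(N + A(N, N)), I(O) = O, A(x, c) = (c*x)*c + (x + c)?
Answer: -11132581/3744 ≈ -2973.4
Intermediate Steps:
A(x, c) = c + x + x*c² (A(x, c) = x*c² + (c + x) = c + x + x*c²)
p(N) = -3 + 1/(N³ + 3*N) (p(N) = -3 + 1/(N + (N + N + N*N²)) = -3 + 1/(N + (N + N + N³)) = -3 + 1/(N + (N³ + 2*N)) = -3 + 1/(N³ + 3*N))
q(n) = -701/(234*n) (q(n) = ((1 - 9*6 - 3*6³)/(6*(3 + 6²)))/n = ((1 - 54 - 3*216)/(6*(3 + 36)))/n = ((⅙)*(1 - 54 - 648)/39)/n = ((⅙)*(1/39)*(-701))/n = -701/(234*n))
-15881*q(-16) = -(-11132581)/(234*(-16)) = -(-11132581)*(-1)/(234*16) = -15881*701/3744 = -11132581/3744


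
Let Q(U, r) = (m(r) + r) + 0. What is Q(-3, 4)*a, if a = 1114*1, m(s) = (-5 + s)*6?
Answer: -2228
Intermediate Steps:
m(s) = -30 + 6*s
Q(U, r) = -30 + 7*r (Q(U, r) = ((-30 + 6*r) + r) + 0 = (-30 + 7*r) + 0 = -30 + 7*r)
a = 1114
Q(-3, 4)*a = (-30 + 7*4)*1114 = (-30 + 28)*1114 = -2*1114 = -2228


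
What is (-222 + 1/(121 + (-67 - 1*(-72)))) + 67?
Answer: -19529/126 ≈ -154.99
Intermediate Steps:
(-222 + 1/(121 + (-67 - 1*(-72)))) + 67 = (-222 + 1/(121 + (-67 + 72))) + 67 = (-222 + 1/(121 + 5)) + 67 = (-222 + 1/126) + 67 = -27971/126 + 67 = -19529/126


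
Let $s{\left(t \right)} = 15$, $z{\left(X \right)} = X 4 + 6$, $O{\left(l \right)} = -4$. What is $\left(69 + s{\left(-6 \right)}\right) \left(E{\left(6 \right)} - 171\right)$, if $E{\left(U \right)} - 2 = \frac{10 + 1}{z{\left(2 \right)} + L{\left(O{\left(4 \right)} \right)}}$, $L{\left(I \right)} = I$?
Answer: $- \frac{70518}{5} \approx -14104.0$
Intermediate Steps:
$z{\left(X \right)} = 6 + 4 X$ ($z{\left(X \right)} = 4 X + 6 = 6 + 4 X$)
$E{\left(U \right)} = \frac{31}{10}$ ($E{\left(U \right)} = 2 + \frac{10 + 1}{\left(6 + 4 \cdot 2\right) - 4} = 2 + \frac{11}{\left(6 + 8\right) - 4} = 2 + \frac{11}{14 - 4} = 2 + \frac{11}{10} = \frac{31}{10}$)
$\left(69 + s{\left(-6 \right)}\right) \left(E{\left(6 \right)} - 171\right) = \left(69 + 15\right) \left(\frac{31}{10} - 171\right) = 84 \left(- \frac{1679}{10}\right) = - \frac{70518}{5}$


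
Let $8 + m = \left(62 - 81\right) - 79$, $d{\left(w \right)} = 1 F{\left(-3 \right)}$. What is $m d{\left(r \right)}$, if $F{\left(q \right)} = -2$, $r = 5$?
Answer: $212$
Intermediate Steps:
$d{\left(w \right)} = -2$ ($d{\left(w \right)} = 1 \left(-2\right) = -2$)
$m = -106$ ($m = -8 + \left(\left(62 - 81\right) - 79\right) = -8 - 98 = -106$)
$m d{\left(r \right)} = \left(-106\right) \left(-2\right) = 212$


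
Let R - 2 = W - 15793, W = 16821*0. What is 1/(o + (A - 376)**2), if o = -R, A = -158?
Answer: 1/300947 ≈ 3.3228e-6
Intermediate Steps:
W = 0
R = -15791 (R = 2 + (0 - 15793) = 2 - 15793 = -15791)
o = 15791 (o = -1*(-15791) = 15791)
1/(o + (A - 376)**2) = 1/(15791 + (-158 - 376)**2) = 1/(15791 + (-534)**2) = 1/(15791 + 285156) = 1/300947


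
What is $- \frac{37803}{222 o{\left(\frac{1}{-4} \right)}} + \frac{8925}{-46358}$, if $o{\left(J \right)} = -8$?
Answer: $\frac{289436779}{13721968} \approx 21.093$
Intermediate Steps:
$- \frac{37803}{222 o{\left(\frac{1}{-4} \right)}} + \frac{8925}{-46358} = - \frac{37803}{222 \left(-8\right)} + \frac{8925}{-46358} = - \frac{37803}{-1776} + 8925 \left(- \frac{1}{46358}\right) = \left(-37803\right) \left(- \frac{1}{1776}\right) - \frac{8925}{46358} = \frac{12601}{592} - \frac{8925}{46358} = \frac{289436779}{13721968}$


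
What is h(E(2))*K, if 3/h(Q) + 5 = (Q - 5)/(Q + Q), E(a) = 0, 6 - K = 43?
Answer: 0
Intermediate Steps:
K = -37 (K = 6 - 1*43 = 6 - 43 = -37)
h(Q) = 3/(-5 + (-5 + Q)/(2*Q)) (h(Q) = 3/(-5 + (Q - 5)/(Q + Q)) = 3/(-5 + (-5 + Q)/((2*Q))) = 3/(-5 + (-5 + Q)*(1/(2*Q))) = 3/(-5 + (-5 + Q)/(2*Q)))
h(E(2))*K = -6*0/(5 + 9*0)*(-37) = -6*0/(5 + 0)*(-37) = -6*0/5*(-37) = -6*0*⅕*(-37) = 0*(-37) = 0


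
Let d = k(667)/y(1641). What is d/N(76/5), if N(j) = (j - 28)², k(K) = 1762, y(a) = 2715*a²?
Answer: 4405/2994656016384 ≈ 1.4710e-9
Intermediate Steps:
N(j) = (-28 + j)²
d = 1762/7311171915 (d = 1762/((2715*1641²)) = 1762/((2715*2692881)) = 1762/7311171915 ≈ 2.4100e-7)
d/N(76/5) = 1762/(7311171915*((-28 + 76/5)²)) = 1762/(7311171915*((-64/5)²)) = 1762/(7311171915*(4096/25)) = (1762/7311171915)*(25/4096) = 4405/2994656016384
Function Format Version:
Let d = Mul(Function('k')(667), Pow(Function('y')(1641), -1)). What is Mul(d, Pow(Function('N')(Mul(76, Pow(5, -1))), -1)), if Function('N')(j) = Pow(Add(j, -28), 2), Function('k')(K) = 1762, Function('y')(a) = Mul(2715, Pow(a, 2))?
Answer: Rational(4405, 2994656016384) ≈ 1.4710e-9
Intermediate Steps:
Function('N')(j) = Pow(Add(-28, j), 2)
d = Rational(1762, 7311171915) (d = Mul(1762, Pow(Mul(2715, Pow(1641, 2)), -1)) = Mul(1762, Pow(Mul(2715, 2692881), -1)) = Mul(1762, Pow(7311171915, -1)) = Mul(1762, Rational(1, 7311171915)) = Rational(1762, 7311171915) ≈ 2.4100e-7)
Mul(d, Pow(Function('N')(Mul(76, Pow(5, -1))), -1)) = Mul(Rational(1762, 7311171915), Pow(Pow(Add(-28, Mul(76, Pow(5, -1))), 2), -1)) = Mul(Rational(1762, 7311171915), Pow(Pow(Add(-28, Mul(76, Rational(1, 5))), 2), -1)) = Mul(Rational(1762, 7311171915), Pow(Pow(Add(-28, Rational(76, 5)), 2), -1)) = Mul(Rational(1762, 7311171915), Pow(Pow(Rational(-64, 5), 2), -1)) = Mul(Rational(1762, 7311171915), Pow(Rational(4096, 25), -1)) = Mul(Rational(1762, 7311171915), Rational(25, 4096)) = Rational(4405, 2994656016384)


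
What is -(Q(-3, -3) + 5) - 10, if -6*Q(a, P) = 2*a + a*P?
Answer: -29/2 ≈ -14.500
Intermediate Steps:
Q(a, P) = -a/3 - P*a/6 (Q(a, P) = -(2*a + a*P)/6 = -(2*a + P*a)/6 = -a/3 - P*a/6)
-(Q(-3, -3) + 5) - 10 = -(-⅙*(-3)*(2 - 3) + 5) - 10 = -(-⅙*(-3)*(-1) + 5) - 10 = -(-½ + 5) - 10 = -1*9/2 - 10 = -9/2 - 10 = -29/2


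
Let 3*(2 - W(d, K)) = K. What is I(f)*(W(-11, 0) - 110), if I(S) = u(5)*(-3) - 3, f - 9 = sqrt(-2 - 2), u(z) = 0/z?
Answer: 324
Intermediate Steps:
W(d, K) = 2 - K/3
u(z) = 0
f = 9 + 2*I (f = 9 + sqrt(-2 - 2) = 9 + sqrt(-4) = 9 + 2*I ≈ 9.0 + 2.0*I)
I(S) = -3 (I(S) = 0*(-3) - 3 = 0 - 3 = -3)
I(f)*(W(-11, 0) - 110) = -3*((2 - 1/3*0) - 110) = -3*((2 + 0) - 110) = -3*(2 - 110) = -3*(-108) = 324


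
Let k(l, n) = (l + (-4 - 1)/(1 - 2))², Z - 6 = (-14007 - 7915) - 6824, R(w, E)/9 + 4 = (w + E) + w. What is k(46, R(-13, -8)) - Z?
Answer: 31341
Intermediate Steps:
R(w, E) = -36 + 9*E + 18*w (R(w, E) = -36 + 9*((w + E) + w) = -36 + 9*((E + w) + w) = -36 + 9*(E + 2*w) = -36 + (9*E + 18*w) = -36 + 9*E + 18*w)
Z = -28740 (Z = 6 + ((-14007 - 7915) - 6824) = 6 + (-21922 - 6824) = 6 - 28746 = -28740)
k(l, n) = (5 + l)² (k(l, n) = (l - 5/(-1))² = (l - 5*(-1))² = (l + 5)² = (5 + l)²)
k(46, R(-13, -8)) - Z = (5 + 46)² - 1*(-28740) = 51² + 28740 = 2601 + 28740 = 31341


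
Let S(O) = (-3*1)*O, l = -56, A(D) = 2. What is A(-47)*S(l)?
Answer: 336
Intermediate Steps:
S(O) = -3*O
A(-47)*S(l) = 2*(-3*(-56)) = 2*168 = 336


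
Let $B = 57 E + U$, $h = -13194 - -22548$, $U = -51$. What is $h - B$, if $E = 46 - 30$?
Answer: $8493$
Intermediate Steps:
$E = 16$ ($E = 46 - 30 = 16$)
$h = 9354$ ($h = -13194 + 22548 = 9354$)
$B = 861$ ($B = 57 \cdot 16 - 51 = 912 - 51 = 861$)
$h - B = 9354 - 861 = 8493$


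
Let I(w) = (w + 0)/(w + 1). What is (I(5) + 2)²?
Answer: 289/36 ≈ 8.0278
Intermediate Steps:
I(w) = w/(1 + w)
(I(5) + 2)² = (5/(1 + 5) + 2)² = (5/6 + 2)² = (5*(⅙) + 2)² = (⅚ + 2)² = (17/6)² = 289/36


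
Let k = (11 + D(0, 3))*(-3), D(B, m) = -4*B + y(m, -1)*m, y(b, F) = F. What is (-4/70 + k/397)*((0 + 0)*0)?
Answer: 0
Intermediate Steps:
D(B, m) = -m - 4*B (D(B, m) = -4*B - m = -m - 4*B)
k = -24 (k = (11 + (-1*3 - 4*0))*(-3) = (11 + (-3 + 0))*(-3) = (11 - 3)*(-3) = 8*(-3) = -24)
(-4/70 + k/397)*((0 + 0)*0) = (-4/70 - 24/397)*((0 + 0)*0) = (-4*1/70 - 24*1/397)*(0*0) = (-2/35 - 24/397)*0 = -1634/13895*0 = 0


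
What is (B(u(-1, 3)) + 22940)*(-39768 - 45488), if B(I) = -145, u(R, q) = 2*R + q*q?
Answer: -1943410520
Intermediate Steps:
u(R, q) = q² + 2*R (u(R, q) = 2*R + q² = q² + 2*R)
(B(u(-1, 3)) + 22940)*(-39768 - 45488) = (-145 + 22940)*(-39768 - 45488) = 22795*(-85256) = -1943410520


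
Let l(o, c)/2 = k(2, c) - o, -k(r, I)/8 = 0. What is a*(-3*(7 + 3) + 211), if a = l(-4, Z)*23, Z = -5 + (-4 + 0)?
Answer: 33304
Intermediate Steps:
k(r, I) = 0 (k(r, I) = -8*0 = 0)
Z = -9 (Z = -5 - 4 = -9)
l(o, c) = -2*o (l(o, c) = 2*(0 - o) = 2*(-o) = -2*o)
a = 184 (a = -2*(-4)*23 = 8*23 = 184)
a*(-3*(7 + 3) + 211) = 184*(-3*(7 + 3) + 211) = 184*(-3*10 + 211) = 184*(-30 + 211) = 184*181 = 33304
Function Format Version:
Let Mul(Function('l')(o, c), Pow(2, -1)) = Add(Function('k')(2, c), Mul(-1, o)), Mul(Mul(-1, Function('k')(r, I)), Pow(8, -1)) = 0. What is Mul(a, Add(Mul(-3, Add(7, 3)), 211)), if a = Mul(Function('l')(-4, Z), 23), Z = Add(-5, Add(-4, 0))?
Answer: 33304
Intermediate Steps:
Function('k')(r, I) = 0 (Function('k')(r, I) = Mul(-8, 0) = 0)
Z = -9 (Z = Add(-5, -4) = -9)
Function('l')(o, c) = Mul(-2, o) (Function('l')(o, c) = Mul(2, Add(0, Mul(-1, o))) = Mul(2, Mul(-1, o)) = Mul(-2, o))
a = 184 (a = Mul(Mul(-2, -4), 23) = Mul(8, 23) = 184)
Mul(a, Add(Mul(-3, Add(7, 3)), 211)) = Mul(184, Add(Mul(-3, Add(7, 3)), 211)) = Mul(184, Add(Mul(-3, 10), 211)) = Mul(184, Add(-30, 211)) = Mul(184, 181) = 33304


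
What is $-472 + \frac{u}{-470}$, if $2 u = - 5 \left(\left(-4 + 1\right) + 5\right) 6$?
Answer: $- \frac{22181}{47} \approx -471.94$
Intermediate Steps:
$u = -30$ ($u = \frac{- 5 \left(\left(-4 + 1\right) + 5\right) 6}{2} = \frac{- 5 \left(-3 + 5\right) 6}{2} = \frac{\left(-5\right) 2 \cdot 6}{2} = \frac{\left(-10\right) 6}{2} = \frac{1}{2} \left(-60\right) = -30$)
$-472 + \frac{u}{-470} = -472 - \frac{30}{-470} = -472 - - \frac{3}{47} = -472 + \frac{3}{47} = - \frac{22181}{47}$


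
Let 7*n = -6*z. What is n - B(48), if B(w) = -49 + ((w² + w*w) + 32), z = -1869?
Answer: -2989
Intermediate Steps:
B(w) = -17 + 2*w² (B(w) = -49 + ((w² + w²) + 32) = -49 + (2*w² + 32) = -49 + (32 + 2*w²) = -17 + 2*w²)
n = 1602 (n = (-6*(-1869))/7 = (⅐)*11214 = 1602)
n - B(48) = 1602 - (-17 + 2*48²) = 1602 - (-17 + 2*2304) = 1602 - (-17 + 4608) = 1602 - 1*4591 = 1602 - 4591 = -2989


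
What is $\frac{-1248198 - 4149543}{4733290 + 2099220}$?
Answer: $- \frac{5397741}{6832510} \approx -0.79001$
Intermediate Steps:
$\frac{-1248198 - 4149543}{4733290 + 2099220} = - \frac{5397741}{6832510}$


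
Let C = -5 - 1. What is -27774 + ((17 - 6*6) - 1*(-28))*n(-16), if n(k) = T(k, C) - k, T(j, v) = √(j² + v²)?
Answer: -27630 + 18*√73 ≈ -27476.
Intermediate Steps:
C = -6
n(k) = √(36 + k²) - k (n(k) = √(k² + (-6)²) - k = √(k² + 36) - k = √(36 + k²) - k)
-27774 + ((17 - 6*6) - 1*(-28))*n(-16) = -27774 + ((17 - 6*6) - 1*(-28))*(√(36 + (-16)²) - 1*(-16)) = -27774 + ((17 - 1*36) + 28)*(√(36 + 256) + 16) = -27774 + ((17 - 36) + 28)*(√292 + 16) = -27774 + (-19 + 28)*(2*√73 + 16) = -27774 + 9*(16 + 2*√73) = -27774 + (144 + 18*√73) = -27630 + 18*√73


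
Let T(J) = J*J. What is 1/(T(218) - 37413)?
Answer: 1/10111 ≈ 9.8902e-5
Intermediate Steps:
T(J) = J²
1/(T(218) - 37413) = 1/(218² - 37413) = 1/(47524 - 37413) = 1/10111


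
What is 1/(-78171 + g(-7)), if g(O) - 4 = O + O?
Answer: -1/78181 ≈ -1.2791e-5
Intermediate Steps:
g(O) = 4 + 2*O (g(O) = 4 + (O + O) = 4 + 2*O)
1/(-78171 + g(-7)) = 1/(-78171 + (4 + 2*(-7))) = 1/(-78171 + (4 - 14)) = 1/(-78171 - 10) = 1/(-78181) = -1/78181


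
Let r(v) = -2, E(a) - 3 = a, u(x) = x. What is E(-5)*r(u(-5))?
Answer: 4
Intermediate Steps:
E(a) = 3 + a
E(-5)*r(u(-5)) = (3 - 5)*(-2) = -2*(-2) = 4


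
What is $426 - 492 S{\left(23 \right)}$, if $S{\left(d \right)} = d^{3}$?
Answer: $-5985738$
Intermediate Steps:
$426 - 492 S{\left(23 \right)} = 426 - 492 \cdot 23^{3} = 426 - 5986164 = -5985738$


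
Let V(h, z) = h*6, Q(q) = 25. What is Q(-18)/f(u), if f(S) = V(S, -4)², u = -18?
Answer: 25/11664 ≈ 0.0021433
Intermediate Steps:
V(h, z) = 6*h
f(S) = 36*S² (f(S) = (6*S)² = 36*S²)
Q(-18)/f(u) = 25/((36*(-18)²)) = 25/((36*324)) = 25/11664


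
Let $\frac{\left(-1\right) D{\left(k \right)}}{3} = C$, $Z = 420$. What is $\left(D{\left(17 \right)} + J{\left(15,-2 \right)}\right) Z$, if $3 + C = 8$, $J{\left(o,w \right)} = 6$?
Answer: $-3780$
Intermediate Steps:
$C = 5$ ($C = -3 + 8 = 5$)
$D{\left(k \right)} = -15$ ($D{\left(k \right)} = \left(-3\right) 5 = -15$)
$\left(D{\left(17 \right)} + J{\left(15,-2 \right)}\right) Z = \left(-15 + 6\right) 420 = \left(-9\right) 420 = -3780$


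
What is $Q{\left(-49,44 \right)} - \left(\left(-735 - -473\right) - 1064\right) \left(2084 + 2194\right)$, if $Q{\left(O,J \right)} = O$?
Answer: $5672579$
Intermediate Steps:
$Q{\left(-49,44 \right)} - \left(\left(-735 - -473\right) - 1064\right) \left(2084 + 2194\right) = -49 - \left(\left(-735 - -473\right) - 1064\right) \left(2084 + 2194\right) = -49 - \left(\left(-735 + 473\right) - 1064\right) 4278 = -49 - \left(-262 - 1064\right) 4278 = -49 - \left(-1326\right) 4278 = -49 - -5672628 = -49 + 5672628 = 5672579$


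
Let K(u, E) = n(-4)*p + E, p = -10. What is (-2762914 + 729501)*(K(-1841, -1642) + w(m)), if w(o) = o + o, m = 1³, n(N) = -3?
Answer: 3273794930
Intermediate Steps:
m = 1
w(o) = 2*o
K(u, E) = 30 + E (K(u, E) = -3*(-10) + E = 30 + E)
(-2762914 + 729501)*(K(-1841, -1642) + w(m)) = (-2762914 + 729501)*((30 - 1642) + 2*1) = -2033413*(-1612 + 2) = -2033413*(-1610) = 3273794930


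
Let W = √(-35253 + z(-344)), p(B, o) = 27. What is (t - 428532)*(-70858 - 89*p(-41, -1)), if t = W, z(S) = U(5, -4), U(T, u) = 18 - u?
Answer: 31394682852 - 512827*I*√719 ≈ 3.1395e+10 - 1.3751e+7*I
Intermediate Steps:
z(S) = 22 (z(S) = 18 - 1*(-4) = 18 + 4 = 22)
W = 7*I*√719 (W = √(-35253 + 22) = √(-35231) = 7*I*√719 ≈ 187.7*I)
t = 7*I*√719 ≈ 187.7*I
(t - 428532)*(-70858 - 89*p(-41, -1)) = (7*I*√719 - 428532)*(-70858 - 89*27) = (-428532 + 7*I*√719)*(-70858 - 2403) = (-428532 + 7*I*√719)*(-73261) = 31394682852 - 512827*I*√719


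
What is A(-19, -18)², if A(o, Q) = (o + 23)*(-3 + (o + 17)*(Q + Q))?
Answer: 76176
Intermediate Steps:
A(o, Q) = (-3 + 2*Q*(17 + o))*(23 + o) (A(o, Q) = (23 + o)*(-3 + (17 + o)*(2*Q)) = (23 + o)*(-3 + 2*Q*(17 + o)) = (-3 + 2*Q*(17 + o))*(23 + o))
A(-19, -18)² = (-69 - 3*(-19) + 782*(-18) + 2*(-18)*(-19)² + 80*(-18)*(-19))² = (-69 + 57 - 14076 + 2*(-18)*361 + 27360)² = (-69 + 57 - 14076 - 12996 + 27360)² = 276² = 76176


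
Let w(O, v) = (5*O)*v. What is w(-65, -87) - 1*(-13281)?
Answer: 41556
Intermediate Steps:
w(O, v) = 5*O*v
w(-65, -87) - 1*(-13281) = 5*(-65)*(-87) - 1*(-13281) = 28275 + 13281 = 41556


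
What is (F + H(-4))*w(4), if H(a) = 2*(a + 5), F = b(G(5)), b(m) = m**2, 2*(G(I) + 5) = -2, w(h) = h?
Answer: 152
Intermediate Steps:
G(I) = -6 (G(I) = -5 + (1/2)*(-2) = -5 - 1 = -6)
F = 36 (F = (-6)**2 = 36)
H(a) = 10 + 2*a (H(a) = 2*(5 + a) = 10 + 2*a)
(F + H(-4))*w(4) = (36 + (10 + 2*(-4)))*4 = (36 + (10 - 8))*4 = (36 + 2)*4 = 38*4 = 152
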